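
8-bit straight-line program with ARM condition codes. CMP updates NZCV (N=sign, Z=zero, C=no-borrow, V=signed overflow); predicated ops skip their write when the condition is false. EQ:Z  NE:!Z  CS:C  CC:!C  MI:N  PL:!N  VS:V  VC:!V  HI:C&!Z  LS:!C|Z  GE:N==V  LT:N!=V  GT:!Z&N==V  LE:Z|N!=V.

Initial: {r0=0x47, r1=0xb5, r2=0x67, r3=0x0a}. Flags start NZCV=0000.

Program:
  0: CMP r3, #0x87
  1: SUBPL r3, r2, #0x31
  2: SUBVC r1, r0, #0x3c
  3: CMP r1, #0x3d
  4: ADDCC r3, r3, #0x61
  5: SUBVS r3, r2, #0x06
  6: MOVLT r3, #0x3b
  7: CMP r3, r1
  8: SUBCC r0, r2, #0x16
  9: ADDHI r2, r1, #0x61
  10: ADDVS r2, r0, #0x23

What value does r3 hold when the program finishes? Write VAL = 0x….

VAL = 0x3b

0: ✓ CMP  NZCV=1001
1: · SUBPL
2: · SUBVC
3: ✓ CMP  NZCV=0011
4: · ADDCC
5: ✓ SUBVS  r3←0x61
6: ✓ MOVLT  r3←0x3b
7: ✓ CMP  NZCV=1001
8: ✓ SUBCC  r0←0x51
9: · ADDHI
10: ✓ ADDVS  r2←0x74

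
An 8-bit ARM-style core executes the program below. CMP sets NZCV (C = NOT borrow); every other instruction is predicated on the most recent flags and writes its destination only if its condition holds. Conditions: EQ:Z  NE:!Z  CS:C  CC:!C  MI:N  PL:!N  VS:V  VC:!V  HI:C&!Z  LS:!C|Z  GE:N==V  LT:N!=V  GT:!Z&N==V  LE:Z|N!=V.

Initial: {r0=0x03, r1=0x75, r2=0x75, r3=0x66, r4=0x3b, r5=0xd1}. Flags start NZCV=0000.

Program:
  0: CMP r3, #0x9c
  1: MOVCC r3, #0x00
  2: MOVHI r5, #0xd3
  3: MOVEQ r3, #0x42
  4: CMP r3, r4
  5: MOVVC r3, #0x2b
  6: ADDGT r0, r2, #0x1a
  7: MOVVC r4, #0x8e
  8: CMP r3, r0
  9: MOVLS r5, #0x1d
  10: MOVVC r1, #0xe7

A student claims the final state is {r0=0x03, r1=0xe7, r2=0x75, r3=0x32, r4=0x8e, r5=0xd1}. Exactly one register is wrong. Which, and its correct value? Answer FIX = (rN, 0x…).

FIX = (r3, 0x2b)

0: ✓ CMP  NZCV=1001
1: ✓ MOVCC  r3←0x00
2: · MOVHI
3: · MOVEQ
4: ✓ CMP  NZCV=1000
5: ✓ MOVVC  r3←0x2b
6: · ADDGT
7: ✓ MOVVC  r4←0x8e
8: ✓ CMP  NZCV=0010
9: · MOVLS
10: ✓ MOVVC  r1←0xe7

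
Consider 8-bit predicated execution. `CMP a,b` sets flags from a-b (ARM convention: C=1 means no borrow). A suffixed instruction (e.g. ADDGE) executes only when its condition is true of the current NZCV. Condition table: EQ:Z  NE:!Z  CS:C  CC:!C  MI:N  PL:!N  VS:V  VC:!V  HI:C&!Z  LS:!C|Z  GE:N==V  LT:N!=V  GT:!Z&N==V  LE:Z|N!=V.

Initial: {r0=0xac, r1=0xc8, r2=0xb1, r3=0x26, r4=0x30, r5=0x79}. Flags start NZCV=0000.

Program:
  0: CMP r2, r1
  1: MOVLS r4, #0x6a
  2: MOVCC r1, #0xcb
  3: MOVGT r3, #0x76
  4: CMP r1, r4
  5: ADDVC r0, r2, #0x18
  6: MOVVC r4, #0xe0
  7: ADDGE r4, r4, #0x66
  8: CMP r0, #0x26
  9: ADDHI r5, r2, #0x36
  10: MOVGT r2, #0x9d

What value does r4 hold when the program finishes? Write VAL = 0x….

VAL = 0x6a

0: ✓ CMP  NZCV=1000
1: ✓ MOVLS  r4←0x6a
2: ✓ MOVCC  r1←0xcb
3: · MOVGT
4: ✓ CMP  NZCV=0011
5: · ADDVC
6: · MOVVC
7: · ADDGE
8: ✓ CMP  NZCV=1010
9: ✓ ADDHI  r5←0xe7
10: · MOVGT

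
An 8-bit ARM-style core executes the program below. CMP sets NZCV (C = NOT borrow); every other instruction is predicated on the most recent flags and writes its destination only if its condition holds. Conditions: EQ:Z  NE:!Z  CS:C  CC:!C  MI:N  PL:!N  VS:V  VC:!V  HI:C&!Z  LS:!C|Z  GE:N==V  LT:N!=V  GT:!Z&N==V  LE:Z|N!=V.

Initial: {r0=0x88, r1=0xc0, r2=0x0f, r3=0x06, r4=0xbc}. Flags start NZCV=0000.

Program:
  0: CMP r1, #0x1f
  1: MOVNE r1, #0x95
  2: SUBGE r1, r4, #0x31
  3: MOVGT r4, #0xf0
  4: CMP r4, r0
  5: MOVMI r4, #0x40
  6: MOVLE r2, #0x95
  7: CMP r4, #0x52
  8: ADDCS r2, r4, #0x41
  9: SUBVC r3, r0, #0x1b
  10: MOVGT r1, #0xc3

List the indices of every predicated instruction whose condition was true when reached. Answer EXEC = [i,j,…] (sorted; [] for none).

0: ✓ CMP  NZCV=1010
1: ✓ MOVNE  r1←0x95
2: · SUBGE
3: · MOVGT
4: ✓ CMP  NZCV=0010
5: · MOVMI
6: · MOVLE
7: ✓ CMP  NZCV=0011
8: ✓ ADDCS  r2←0xfd
9: · SUBVC
10: · MOVGT

EXEC = [1,8]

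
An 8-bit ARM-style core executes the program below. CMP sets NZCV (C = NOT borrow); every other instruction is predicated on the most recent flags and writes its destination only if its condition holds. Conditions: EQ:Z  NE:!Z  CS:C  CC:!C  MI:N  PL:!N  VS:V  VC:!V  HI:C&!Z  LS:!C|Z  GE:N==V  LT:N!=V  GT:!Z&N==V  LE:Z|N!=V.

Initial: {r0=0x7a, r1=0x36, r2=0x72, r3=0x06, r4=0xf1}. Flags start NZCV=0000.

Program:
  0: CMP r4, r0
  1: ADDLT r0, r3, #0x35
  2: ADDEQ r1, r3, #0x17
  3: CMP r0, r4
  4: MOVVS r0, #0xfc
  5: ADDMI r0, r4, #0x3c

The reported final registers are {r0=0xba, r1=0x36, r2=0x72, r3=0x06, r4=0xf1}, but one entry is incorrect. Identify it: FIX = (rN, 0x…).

[0] flags=0011 → (cmp)
[1] flags=0011 LT?T → r0=0x3b
[2] flags=0011 EQ?F → skip
[3] flags=0000 → (cmp)
[4] flags=0000 VS?F → skip
[5] flags=0000 MI?F → skip

FIX = (r0, 0x3b)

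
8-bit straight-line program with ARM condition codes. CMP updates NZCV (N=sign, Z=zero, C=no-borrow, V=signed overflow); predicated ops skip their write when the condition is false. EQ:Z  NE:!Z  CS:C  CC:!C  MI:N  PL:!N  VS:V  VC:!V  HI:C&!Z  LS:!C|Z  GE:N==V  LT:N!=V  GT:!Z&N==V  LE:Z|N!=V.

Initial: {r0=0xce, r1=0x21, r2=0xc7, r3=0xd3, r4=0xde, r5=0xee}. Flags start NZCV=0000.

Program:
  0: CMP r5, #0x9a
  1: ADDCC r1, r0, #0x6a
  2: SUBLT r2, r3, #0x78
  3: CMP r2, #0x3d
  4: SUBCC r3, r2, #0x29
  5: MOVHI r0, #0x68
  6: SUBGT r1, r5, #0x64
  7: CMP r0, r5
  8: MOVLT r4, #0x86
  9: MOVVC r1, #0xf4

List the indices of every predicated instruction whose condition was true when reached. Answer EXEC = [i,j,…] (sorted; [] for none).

[0] flags=0010 → (cmp)
[1] flags=0010 CC?F → skip
[2] flags=0010 LT?F → skip
[3] flags=1010 → (cmp)
[4] flags=1010 CC?F → skip
[5] flags=1010 HI?T → r0=0x68
[6] flags=1010 GT?F → skip
[7] flags=0000 → (cmp)
[8] flags=0000 LT?F → skip
[9] flags=0000 VC?T → r1=0xf4

EXEC = [5,9]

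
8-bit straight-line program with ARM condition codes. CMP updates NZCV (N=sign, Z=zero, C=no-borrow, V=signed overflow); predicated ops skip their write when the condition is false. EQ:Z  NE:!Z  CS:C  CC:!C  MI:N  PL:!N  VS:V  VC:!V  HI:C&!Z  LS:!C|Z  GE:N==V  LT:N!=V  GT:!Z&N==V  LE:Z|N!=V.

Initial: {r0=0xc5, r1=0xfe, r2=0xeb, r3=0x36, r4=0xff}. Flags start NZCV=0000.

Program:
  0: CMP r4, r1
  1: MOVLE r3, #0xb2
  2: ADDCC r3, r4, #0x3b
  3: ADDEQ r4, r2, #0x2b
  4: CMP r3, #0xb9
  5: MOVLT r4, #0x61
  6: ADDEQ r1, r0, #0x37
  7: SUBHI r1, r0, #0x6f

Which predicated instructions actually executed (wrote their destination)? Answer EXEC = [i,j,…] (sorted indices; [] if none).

EXEC = []

[0] flags=0010 → (cmp)
[1] flags=0010 LE?F → skip
[2] flags=0010 CC?F → skip
[3] flags=0010 EQ?F → skip
[4] flags=0000 → (cmp)
[5] flags=0000 LT?F → skip
[6] flags=0000 EQ?F → skip
[7] flags=0000 HI?F → skip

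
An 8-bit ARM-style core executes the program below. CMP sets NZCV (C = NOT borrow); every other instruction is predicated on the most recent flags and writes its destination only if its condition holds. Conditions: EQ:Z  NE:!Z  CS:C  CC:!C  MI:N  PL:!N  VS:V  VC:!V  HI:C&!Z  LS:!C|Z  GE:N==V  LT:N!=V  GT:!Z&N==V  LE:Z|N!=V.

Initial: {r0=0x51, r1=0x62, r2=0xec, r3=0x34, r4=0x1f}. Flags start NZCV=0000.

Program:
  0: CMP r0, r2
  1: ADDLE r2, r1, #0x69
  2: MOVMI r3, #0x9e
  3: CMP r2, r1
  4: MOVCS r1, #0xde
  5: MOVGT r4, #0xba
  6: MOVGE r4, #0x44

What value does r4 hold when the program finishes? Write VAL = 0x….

VAL = 0x1f

0: ✓ CMP  NZCV=0000
1: · ADDLE
2: · MOVMI
3: ✓ CMP  NZCV=1010
4: ✓ MOVCS  r1←0xde
5: · MOVGT
6: · MOVGE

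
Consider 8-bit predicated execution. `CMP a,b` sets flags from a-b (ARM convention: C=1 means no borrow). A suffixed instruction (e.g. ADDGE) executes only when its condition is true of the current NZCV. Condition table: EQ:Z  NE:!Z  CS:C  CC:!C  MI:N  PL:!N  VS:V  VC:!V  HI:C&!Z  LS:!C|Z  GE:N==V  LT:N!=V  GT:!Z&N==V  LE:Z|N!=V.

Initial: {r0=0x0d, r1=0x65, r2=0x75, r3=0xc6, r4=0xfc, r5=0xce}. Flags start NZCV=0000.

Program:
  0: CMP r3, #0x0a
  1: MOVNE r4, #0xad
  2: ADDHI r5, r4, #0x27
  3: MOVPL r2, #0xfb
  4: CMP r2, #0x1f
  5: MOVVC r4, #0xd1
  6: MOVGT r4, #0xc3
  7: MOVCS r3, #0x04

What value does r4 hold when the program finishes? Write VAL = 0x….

VAL = 0xc3

[0] flags=1010 → (cmp)
[1] flags=1010 NE?T → r4=0xad
[2] flags=1010 HI?T → r5=0xd4
[3] flags=1010 PL?F → skip
[4] flags=0010 → (cmp)
[5] flags=0010 VC?T → r4=0xd1
[6] flags=0010 GT?T → r4=0xc3
[7] flags=0010 CS?T → r3=0x04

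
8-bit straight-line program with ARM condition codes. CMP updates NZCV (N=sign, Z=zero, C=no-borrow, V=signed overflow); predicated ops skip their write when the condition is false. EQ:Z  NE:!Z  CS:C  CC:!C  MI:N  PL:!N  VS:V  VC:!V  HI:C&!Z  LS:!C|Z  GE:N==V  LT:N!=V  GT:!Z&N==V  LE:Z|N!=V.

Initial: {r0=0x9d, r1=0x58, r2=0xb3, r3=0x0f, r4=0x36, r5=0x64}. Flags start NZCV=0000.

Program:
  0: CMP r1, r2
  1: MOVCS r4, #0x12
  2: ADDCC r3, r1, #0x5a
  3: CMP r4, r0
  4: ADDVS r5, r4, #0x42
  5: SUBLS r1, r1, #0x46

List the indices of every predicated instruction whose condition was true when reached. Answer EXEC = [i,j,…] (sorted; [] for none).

EXEC = [2,4,5]

0: ✓ CMP  NZCV=1001
1: · MOVCS
2: ✓ ADDCC  r3←0xb2
3: ✓ CMP  NZCV=1001
4: ✓ ADDVS  r5←0x78
5: ✓ SUBLS  r1←0x12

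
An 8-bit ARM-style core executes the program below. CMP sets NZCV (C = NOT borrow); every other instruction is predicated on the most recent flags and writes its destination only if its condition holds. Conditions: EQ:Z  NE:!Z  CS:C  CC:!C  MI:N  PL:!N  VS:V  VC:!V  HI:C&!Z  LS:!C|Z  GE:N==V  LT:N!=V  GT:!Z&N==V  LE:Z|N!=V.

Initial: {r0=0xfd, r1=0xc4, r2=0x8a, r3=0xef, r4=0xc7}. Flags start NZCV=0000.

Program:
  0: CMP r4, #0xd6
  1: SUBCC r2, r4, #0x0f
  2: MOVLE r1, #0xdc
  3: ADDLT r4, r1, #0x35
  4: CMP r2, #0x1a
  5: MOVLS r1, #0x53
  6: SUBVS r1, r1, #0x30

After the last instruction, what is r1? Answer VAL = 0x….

[0] flags=1000 → (cmp)
[1] flags=1000 CC?T → r2=0xb8
[2] flags=1000 LE?T → r1=0xdc
[3] flags=1000 LT?T → r4=0x11
[4] flags=1010 → (cmp)
[5] flags=1010 LS?F → skip
[6] flags=1010 VS?F → skip

VAL = 0xdc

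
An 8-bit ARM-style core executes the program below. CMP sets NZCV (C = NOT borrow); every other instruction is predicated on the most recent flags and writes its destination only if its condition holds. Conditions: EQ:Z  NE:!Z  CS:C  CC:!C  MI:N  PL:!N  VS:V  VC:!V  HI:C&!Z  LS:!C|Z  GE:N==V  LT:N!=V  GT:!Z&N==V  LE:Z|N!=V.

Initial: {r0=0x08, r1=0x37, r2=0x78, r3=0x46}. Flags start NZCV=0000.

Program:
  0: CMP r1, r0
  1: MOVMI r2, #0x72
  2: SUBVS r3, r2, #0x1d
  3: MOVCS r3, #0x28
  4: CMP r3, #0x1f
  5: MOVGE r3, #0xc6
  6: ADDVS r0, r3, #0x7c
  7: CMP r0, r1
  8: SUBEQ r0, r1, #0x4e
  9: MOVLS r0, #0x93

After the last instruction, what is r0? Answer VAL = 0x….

VAL = 0x93

[0] flags=0010 → (cmp)
[1] flags=0010 MI?F → skip
[2] flags=0010 VS?F → skip
[3] flags=0010 CS?T → r3=0x28
[4] flags=0010 → (cmp)
[5] flags=0010 GE?T → r3=0xc6
[6] flags=0010 VS?F → skip
[7] flags=1000 → (cmp)
[8] flags=1000 EQ?F → skip
[9] flags=1000 LS?T → r0=0x93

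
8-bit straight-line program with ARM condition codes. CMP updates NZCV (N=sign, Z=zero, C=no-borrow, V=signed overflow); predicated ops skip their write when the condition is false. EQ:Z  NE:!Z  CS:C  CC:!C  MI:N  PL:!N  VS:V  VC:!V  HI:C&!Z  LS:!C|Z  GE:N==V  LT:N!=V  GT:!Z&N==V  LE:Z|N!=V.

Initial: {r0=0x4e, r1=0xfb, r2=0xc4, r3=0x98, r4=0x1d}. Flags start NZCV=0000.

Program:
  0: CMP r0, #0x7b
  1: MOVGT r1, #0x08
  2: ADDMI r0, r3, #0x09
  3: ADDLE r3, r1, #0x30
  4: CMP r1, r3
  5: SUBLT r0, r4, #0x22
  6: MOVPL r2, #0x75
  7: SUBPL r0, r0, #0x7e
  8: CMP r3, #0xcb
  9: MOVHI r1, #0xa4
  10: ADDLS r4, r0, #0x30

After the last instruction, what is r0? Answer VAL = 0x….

[0] flags=1000 → (cmp)
[1] flags=1000 GT?F → skip
[2] flags=1000 MI?T → r0=0xa1
[3] flags=1000 LE?T → r3=0x2b
[4] flags=1010 → (cmp)
[5] flags=1010 LT?T → r0=0xfb
[6] flags=1010 PL?F → skip
[7] flags=1010 PL?F → skip
[8] flags=0000 → (cmp)
[9] flags=0000 HI?F → skip
[10] flags=0000 LS?T → r4=0x2b

VAL = 0xfb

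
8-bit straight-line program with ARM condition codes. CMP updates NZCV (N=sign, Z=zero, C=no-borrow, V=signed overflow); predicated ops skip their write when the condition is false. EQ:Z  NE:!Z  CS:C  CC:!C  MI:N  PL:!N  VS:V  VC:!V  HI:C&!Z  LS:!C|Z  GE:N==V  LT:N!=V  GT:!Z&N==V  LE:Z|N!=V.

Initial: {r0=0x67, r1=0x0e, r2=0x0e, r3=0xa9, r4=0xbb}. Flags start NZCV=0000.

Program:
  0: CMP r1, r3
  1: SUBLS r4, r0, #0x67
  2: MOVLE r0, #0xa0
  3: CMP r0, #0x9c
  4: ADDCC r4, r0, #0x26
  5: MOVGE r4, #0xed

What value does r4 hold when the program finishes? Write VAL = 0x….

0: ✓ CMP  NZCV=0000
1: ✓ SUBLS  r4←0x00
2: · MOVLE
3: ✓ CMP  NZCV=1001
4: ✓ ADDCC  r4←0x8d
5: ✓ MOVGE  r4←0xed

VAL = 0xed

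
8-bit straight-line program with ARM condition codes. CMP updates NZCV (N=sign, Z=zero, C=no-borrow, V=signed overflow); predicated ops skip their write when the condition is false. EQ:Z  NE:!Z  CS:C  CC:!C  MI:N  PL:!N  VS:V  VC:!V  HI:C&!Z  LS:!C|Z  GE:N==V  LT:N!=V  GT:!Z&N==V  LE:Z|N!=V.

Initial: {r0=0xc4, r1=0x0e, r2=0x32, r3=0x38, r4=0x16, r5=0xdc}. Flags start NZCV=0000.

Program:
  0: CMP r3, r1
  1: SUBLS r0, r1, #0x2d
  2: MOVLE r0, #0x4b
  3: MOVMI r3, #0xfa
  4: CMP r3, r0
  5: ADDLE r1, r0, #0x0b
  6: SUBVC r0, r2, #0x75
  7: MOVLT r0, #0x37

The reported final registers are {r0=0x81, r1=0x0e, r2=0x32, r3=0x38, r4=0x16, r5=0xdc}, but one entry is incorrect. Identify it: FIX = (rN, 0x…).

FIX = (r0, 0xbd)

0: ✓ CMP  NZCV=0010
1: · SUBLS
2: · MOVLE
3: · MOVMI
4: ✓ CMP  NZCV=0000
5: · ADDLE
6: ✓ SUBVC  r0←0xbd
7: · MOVLT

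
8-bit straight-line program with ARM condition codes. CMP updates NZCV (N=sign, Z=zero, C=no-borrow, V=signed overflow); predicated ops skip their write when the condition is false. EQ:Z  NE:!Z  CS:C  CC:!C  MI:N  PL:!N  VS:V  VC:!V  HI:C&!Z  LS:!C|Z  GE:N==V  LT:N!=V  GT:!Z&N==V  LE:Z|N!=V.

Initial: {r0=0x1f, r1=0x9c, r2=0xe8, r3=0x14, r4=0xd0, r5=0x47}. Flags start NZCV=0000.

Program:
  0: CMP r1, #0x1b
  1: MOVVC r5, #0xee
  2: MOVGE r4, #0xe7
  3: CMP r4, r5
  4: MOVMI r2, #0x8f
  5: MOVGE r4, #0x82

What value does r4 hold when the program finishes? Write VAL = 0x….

[0] flags=1010 → (cmp)
[1] flags=1010 VC?T → r5=0xee
[2] flags=1010 GE?F → skip
[3] flags=1000 → (cmp)
[4] flags=1000 MI?T → r2=0x8f
[5] flags=1000 GE?F → skip

VAL = 0xd0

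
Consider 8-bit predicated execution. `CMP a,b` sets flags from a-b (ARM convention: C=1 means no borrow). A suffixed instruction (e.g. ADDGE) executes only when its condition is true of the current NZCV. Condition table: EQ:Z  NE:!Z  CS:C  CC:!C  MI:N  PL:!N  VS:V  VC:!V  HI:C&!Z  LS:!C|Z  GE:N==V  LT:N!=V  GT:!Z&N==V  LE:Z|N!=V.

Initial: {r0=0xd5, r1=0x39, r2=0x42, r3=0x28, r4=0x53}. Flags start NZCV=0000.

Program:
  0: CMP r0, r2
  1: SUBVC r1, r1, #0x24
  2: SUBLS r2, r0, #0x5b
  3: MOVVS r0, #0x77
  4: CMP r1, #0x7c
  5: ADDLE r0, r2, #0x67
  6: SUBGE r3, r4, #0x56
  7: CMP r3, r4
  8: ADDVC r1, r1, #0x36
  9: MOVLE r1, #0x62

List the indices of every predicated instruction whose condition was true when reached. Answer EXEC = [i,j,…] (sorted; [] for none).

[0] flags=1010 → (cmp)
[1] flags=1010 VC?T → r1=0x15
[2] flags=1010 LS?F → skip
[3] flags=1010 VS?F → skip
[4] flags=1000 → (cmp)
[5] flags=1000 LE?T → r0=0xa9
[6] flags=1000 GE?F → skip
[7] flags=1000 → (cmp)
[8] flags=1000 VC?T → r1=0x4b
[9] flags=1000 LE?T → r1=0x62

EXEC = [1,5,8,9]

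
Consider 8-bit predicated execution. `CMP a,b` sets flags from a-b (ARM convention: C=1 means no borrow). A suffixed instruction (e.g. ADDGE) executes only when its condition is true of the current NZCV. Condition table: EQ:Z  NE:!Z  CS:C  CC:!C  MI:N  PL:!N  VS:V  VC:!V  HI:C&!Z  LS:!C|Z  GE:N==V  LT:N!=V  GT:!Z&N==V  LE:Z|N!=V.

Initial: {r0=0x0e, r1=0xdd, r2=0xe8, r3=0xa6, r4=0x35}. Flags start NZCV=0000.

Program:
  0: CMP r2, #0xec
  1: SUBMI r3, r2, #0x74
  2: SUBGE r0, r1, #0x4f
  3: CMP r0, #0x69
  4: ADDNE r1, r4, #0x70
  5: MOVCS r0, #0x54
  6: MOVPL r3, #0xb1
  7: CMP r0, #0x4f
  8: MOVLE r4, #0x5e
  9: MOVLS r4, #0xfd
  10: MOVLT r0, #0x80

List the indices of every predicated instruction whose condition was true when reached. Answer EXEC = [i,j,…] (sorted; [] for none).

EXEC = [1,4,8,9,10]

0: ✓ CMP  NZCV=1000
1: ✓ SUBMI  r3←0x74
2: · SUBGE
3: ✓ CMP  NZCV=1000
4: ✓ ADDNE  r1←0xa5
5: · MOVCS
6: · MOVPL
7: ✓ CMP  NZCV=1000
8: ✓ MOVLE  r4←0x5e
9: ✓ MOVLS  r4←0xfd
10: ✓ MOVLT  r0←0x80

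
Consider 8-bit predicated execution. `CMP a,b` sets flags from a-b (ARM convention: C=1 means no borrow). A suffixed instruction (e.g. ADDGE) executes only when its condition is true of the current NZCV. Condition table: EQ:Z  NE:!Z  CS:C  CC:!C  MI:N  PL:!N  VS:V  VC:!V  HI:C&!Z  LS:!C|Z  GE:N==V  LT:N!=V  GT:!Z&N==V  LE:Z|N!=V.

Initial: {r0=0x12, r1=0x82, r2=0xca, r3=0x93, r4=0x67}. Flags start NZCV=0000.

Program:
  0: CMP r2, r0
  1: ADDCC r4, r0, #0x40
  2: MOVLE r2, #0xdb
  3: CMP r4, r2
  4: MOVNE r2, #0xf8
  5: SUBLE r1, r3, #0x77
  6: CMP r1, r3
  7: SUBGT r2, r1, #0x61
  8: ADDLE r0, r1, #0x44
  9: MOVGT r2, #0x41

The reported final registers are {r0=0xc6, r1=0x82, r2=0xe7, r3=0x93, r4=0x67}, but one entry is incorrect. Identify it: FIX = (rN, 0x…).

[0] flags=1010 → (cmp)
[1] flags=1010 CC?F → skip
[2] flags=1010 LE?T → r2=0xdb
[3] flags=1001 → (cmp)
[4] flags=1001 NE?T → r2=0xf8
[5] flags=1001 LE?F → skip
[6] flags=1000 → (cmp)
[7] flags=1000 GT?F → skip
[8] flags=1000 LE?T → r0=0xc6
[9] flags=1000 GT?F → skip

FIX = (r2, 0xf8)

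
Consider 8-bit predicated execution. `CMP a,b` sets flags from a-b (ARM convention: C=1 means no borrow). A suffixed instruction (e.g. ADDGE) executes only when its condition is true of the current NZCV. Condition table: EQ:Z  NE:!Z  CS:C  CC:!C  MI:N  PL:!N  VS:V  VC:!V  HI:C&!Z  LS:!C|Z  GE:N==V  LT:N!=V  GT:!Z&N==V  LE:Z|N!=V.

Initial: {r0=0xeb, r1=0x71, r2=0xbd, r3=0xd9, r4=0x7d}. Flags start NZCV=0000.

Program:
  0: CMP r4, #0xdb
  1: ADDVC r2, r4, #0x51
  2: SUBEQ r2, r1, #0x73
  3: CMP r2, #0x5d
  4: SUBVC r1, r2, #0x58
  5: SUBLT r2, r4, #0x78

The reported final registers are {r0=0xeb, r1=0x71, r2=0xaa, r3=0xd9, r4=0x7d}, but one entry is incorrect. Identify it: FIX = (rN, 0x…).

FIX = (r2, 0x05)

0: ✓ CMP  NZCV=1001
1: · ADDVC
2: · SUBEQ
3: ✓ CMP  NZCV=0011
4: · SUBVC
5: ✓ SUBLT  r2←0x05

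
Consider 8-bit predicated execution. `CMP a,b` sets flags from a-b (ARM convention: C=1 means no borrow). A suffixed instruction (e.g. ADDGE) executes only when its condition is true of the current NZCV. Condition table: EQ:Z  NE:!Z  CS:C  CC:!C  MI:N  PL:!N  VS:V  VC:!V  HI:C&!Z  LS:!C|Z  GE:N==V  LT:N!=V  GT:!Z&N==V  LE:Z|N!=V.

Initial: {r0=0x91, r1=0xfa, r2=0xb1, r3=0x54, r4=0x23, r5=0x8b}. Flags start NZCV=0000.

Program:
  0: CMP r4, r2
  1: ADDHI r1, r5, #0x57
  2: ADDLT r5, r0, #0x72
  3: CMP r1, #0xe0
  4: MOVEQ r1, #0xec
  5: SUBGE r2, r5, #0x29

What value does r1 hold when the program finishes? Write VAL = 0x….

VAL = 0xfa

[0] flags=0000 → (cmp)
[1] flags=0000 HI?F → skip
[2] flags=0000 LT?F → skip
[3] flags=0010 → (cmp)
[4] flags=0010 EQ?F → skip
[5] flags=0010 GE?T → r2=0x62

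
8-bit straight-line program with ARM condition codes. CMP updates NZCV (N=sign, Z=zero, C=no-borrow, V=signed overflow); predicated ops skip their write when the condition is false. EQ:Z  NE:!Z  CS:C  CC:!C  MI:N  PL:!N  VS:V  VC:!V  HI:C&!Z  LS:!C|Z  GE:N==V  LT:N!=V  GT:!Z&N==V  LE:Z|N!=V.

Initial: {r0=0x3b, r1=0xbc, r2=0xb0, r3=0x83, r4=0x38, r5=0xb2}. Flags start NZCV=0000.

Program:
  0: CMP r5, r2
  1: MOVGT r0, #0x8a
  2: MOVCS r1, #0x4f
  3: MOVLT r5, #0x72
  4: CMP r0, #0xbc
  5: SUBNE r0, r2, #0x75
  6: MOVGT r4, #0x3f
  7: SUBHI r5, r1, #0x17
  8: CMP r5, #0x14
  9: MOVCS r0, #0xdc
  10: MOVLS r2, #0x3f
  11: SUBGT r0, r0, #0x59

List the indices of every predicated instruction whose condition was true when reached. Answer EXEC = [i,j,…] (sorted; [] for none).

EXEC = [1,2,5,9]

0: ✓ CMP  NZCV=0010
1: ✓ MOVGT  r0←0x8a
2: ✓ MOVCS  r1←0x4f
3: · MOVLT
4: ✓ CMP  NZCV=1000
5: ✓ SUBNE  r0←0x3b
6: · MOVGT
7: · SUBHI
8: ✓ CMP  NZCV=1010
9: ✓ MOVCS  r0←0xdc
10: · MOVLS
11: · SUBGT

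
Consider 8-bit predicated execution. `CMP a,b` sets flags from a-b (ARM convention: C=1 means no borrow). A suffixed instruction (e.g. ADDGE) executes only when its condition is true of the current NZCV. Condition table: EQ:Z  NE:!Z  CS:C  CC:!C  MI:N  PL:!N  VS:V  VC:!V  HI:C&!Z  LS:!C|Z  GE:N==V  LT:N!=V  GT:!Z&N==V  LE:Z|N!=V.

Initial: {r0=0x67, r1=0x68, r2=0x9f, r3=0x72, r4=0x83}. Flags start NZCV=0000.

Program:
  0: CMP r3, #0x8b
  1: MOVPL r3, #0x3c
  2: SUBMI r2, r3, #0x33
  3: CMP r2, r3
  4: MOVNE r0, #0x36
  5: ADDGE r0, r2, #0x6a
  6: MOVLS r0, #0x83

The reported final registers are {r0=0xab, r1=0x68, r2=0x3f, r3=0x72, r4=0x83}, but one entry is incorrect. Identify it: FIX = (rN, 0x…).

0: ✓ CMP  NZCV=1001
1: · MOVPL
2: ✓ SUBMI  r2←0x3f
3: ✓ CMP  NZCV=1000
4: ✓ MOVNE  r0←0x36
5: · ADDGE
6: ✓ MOVLS  r0←0x83

FIX = (r0, 0x83)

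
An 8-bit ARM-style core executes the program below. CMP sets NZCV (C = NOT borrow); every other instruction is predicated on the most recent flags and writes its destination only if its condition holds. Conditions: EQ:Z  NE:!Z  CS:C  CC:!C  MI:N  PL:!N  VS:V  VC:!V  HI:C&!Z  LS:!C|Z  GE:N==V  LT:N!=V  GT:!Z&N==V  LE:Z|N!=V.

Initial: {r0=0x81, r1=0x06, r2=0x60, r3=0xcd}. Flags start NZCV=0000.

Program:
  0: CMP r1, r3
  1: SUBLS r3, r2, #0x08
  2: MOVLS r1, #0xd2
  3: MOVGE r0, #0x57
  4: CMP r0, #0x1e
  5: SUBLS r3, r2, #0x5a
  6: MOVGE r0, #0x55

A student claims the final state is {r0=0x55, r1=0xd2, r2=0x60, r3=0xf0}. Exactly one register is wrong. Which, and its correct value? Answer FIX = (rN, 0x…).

[0] flags=0000 → (cmp)
[1] flags=0000 LS?T → r3=0x58
[2] flags=0000 LS?T → r1=0xd2
[3] flags=0000 GE?T → r0=0x57
[4] flags=0010 → (cmp)
[5] flags=0010 LS?F → skip
[6] flags=0010 GE?T → r0=0x55

FIX = (r3, 0x58)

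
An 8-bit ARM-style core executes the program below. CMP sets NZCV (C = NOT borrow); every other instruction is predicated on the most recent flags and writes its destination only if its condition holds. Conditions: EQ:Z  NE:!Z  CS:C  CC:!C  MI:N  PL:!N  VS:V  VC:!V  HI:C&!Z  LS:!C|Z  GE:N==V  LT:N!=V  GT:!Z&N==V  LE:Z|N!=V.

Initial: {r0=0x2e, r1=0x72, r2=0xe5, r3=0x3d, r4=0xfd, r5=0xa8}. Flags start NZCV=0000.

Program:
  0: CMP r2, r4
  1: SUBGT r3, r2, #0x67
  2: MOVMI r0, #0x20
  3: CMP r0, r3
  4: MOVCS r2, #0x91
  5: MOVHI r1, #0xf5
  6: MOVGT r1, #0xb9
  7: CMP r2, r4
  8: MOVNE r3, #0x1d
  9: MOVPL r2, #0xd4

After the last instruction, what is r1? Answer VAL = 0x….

VAL = 0x72

0: ✓ CMP  NZCV=1000
1: · SUBGT
2: ✓ MOVMI  r0←0x20
3: ✓ CMP  NZCV=1000
4: · MOVCS
5: · MOVHI
6: · MOVGT
7: ✓ CMP  NZCV=1000
8: ✓ MOVNE  r3←0x1d
9: · MOVPL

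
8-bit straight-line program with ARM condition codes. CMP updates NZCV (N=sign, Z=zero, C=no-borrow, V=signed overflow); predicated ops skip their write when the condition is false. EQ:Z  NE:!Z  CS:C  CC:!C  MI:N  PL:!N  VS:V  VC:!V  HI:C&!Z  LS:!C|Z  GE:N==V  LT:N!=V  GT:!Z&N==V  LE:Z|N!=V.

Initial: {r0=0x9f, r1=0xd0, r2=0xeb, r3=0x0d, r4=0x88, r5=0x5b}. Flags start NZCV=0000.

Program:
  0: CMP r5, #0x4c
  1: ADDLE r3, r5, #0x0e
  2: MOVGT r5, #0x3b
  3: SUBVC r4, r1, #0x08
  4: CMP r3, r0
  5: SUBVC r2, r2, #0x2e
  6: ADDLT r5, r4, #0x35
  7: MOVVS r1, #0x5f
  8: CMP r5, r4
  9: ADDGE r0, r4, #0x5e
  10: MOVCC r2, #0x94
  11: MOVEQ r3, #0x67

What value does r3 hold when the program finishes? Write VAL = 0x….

VAL = 0x0d

[0] flags=0010 → (cmp)
[1] flags=0010 LE?F → skip
[2] flags=0010 GT?T → r5=0x3b
[3] flags=0010 VC?T → r4=0xc8
[4] flags=0000 → (cmp)
[5] flags=0000 VC?T → r2=0xbd
[6] flags=0000 LT?F → skip
[7] flags=0000 VS?F → skip
[8] flags=0000 → (cmp)
[9] flags=0000 GE?T → r0=0x26
[10] flags=0000 CC?T → r2=0x94
[11] flags=0000 EQ?F → skip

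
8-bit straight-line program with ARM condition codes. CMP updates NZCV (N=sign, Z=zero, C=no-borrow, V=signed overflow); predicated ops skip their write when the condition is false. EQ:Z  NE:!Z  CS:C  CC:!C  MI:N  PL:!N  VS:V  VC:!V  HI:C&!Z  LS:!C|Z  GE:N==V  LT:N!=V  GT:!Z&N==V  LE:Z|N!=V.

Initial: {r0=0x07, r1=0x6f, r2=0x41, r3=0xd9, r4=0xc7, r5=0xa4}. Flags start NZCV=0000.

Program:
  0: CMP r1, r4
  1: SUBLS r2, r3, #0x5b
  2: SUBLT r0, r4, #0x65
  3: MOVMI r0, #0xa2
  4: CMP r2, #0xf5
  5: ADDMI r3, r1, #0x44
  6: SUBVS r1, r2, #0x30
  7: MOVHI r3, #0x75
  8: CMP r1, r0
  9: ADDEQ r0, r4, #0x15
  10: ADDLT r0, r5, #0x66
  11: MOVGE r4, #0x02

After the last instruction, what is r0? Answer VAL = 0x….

[0] flags=1001 → (cmp)
[1] flags=1001 LS?T → r2=0x7e
[2] flags=1001 LT?F → skip
[3] flags=1001 MI?T → r0=0xa2
[4] flags=1001 → (cmp)
[5] flags=1001 MI?T → r3=0xb3
[6] flags=1001 VS?T → r1=0x4e
[7] flags=1001 HI?F → skip
[8] flags=1001 → (cmp)
[9] flags=1001 EQ?F → skip
[10] flags=1001 LT?F → skip
[11] flags=1001 GE?T → r4=0x02

VAL = 0xa2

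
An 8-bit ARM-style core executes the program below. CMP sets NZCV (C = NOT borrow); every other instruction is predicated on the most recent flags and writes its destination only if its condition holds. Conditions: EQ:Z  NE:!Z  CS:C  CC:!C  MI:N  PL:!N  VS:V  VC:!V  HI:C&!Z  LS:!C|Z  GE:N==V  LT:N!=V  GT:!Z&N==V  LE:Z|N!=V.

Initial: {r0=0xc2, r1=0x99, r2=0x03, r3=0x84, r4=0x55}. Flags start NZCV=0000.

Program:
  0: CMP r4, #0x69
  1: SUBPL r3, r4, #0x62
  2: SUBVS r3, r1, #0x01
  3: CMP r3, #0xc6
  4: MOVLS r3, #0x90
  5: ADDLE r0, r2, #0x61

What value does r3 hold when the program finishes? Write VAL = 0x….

VAL = 0x90

[0] flags=1000 → (cmp)
[1] flags=1000 PL?F → skip
[2] flags=1000 VS?F → skip
[3] flags=1000 → (cmp)
[4] flags=1000 LS?T → r3=0x90
[5] flags=1000 LE?T → r0=0x64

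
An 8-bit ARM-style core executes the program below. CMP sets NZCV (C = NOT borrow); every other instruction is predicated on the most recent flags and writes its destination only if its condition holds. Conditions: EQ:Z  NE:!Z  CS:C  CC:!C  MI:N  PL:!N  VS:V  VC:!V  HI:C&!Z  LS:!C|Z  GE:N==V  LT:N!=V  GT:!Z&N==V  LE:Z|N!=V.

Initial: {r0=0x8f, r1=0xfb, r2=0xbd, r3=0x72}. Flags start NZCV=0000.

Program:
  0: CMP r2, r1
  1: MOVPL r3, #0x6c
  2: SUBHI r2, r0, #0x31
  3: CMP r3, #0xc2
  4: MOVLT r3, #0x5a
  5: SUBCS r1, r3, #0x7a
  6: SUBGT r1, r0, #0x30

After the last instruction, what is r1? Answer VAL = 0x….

0: ✓ CMP  NZCV=1000
1: · MOVPL
2: · SUBHI
3: ✓ CMP  NZCV=1001
4: · MOVLT
5: · SUBCS
6: ✓ SUBGT  r1←0x5f

VAL = 0x5f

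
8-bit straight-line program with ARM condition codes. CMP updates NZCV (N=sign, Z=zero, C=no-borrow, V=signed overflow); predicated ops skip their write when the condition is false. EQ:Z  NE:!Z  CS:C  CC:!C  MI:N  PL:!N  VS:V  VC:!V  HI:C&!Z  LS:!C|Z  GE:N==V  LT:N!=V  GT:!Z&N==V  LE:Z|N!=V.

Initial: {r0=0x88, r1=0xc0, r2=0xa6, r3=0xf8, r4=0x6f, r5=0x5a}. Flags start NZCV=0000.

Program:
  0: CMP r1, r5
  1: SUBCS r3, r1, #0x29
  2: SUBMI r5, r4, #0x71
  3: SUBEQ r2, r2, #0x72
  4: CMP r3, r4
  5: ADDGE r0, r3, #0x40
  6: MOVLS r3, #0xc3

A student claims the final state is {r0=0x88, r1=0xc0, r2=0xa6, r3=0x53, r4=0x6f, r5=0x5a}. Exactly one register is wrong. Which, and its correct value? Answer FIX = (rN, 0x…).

FIX = (r3, 0x97)

0: ✓ CMP  NZCV=0011
1: ✓ SUBCS  r3←0x97
2: · SUBMI
3: · SUBEQ
4: ✓ CMP  NZCV=0011
5: · ADDGE
6: · MOVLS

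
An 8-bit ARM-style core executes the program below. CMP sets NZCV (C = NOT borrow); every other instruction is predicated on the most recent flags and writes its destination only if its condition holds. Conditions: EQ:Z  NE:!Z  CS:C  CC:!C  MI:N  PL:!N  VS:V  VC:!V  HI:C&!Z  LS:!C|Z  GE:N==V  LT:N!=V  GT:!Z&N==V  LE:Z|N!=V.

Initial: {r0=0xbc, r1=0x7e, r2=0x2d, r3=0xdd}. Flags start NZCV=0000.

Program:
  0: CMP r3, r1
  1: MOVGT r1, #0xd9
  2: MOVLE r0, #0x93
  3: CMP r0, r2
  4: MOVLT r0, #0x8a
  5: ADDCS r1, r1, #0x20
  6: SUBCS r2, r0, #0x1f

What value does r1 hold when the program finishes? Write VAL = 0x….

VAL = 0x9e

[0] flags=0011 → (cmp)
[1] flags=0011 GT?F → skip
[2] flags=0011 LE?T → r0=0x93
[3] flags=0011 → (cmp)
[4] flags=0011 LT?T → r0=0x8a
[5] flags=0011 CS?T → r1=0x9e
[6] flags=0011 CS?T → r2=0x6b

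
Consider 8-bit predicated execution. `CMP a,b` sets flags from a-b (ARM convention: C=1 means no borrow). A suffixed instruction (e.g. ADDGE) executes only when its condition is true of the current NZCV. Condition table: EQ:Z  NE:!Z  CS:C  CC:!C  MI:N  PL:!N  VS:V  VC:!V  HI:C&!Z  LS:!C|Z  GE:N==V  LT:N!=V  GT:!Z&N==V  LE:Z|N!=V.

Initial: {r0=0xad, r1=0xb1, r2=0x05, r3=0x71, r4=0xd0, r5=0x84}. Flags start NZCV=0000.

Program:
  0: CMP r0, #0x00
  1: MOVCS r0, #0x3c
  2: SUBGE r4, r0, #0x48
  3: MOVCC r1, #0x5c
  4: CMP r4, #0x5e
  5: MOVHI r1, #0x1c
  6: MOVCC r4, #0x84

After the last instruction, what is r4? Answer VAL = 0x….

0: ✓ CMP  NZCV=1010
1: ✓ MOVCS  r0←0x3c
2: · SUBGE
3: · MOVCC
4: ✓ CMP  NZCV=0011
5: ✓ MOVHI  r1←0x1c
6: · MOVCC

VAL = 0xd0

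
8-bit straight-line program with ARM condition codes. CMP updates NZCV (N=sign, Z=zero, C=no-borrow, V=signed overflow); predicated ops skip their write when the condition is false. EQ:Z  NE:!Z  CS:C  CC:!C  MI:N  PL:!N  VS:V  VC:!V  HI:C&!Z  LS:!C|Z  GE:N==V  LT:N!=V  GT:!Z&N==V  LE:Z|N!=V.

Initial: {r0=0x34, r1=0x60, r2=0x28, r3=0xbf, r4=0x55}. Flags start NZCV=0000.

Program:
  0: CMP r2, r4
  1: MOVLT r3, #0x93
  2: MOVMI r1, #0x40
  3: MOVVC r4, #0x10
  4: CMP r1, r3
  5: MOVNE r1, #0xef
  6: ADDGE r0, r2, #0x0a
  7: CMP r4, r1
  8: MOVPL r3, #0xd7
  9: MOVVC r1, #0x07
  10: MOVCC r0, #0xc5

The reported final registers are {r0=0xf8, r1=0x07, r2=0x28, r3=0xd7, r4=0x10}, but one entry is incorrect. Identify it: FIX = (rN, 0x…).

FIX = (r0, 0xc5)

[0] flags=1000 → (cmp)
[1] flags=1000 LT?T → r3=0x93
[2] flags=1000 MI?T → r1=0x40
[3] flags=1000 VC?T → r4=0x10
[4] flags=1001 → (cmp)
[5] flags=1001 NE?T → r1=0xef
[6] flags=1001 GE?T → r0=0x32
[7] flags=0000 → (cmp)
[8] flags=0000 PL?T → r3=0xd7
[9] flags=0000 VC?T → r1=0x07
[10] flags=0000 CC?T → r0=0xc5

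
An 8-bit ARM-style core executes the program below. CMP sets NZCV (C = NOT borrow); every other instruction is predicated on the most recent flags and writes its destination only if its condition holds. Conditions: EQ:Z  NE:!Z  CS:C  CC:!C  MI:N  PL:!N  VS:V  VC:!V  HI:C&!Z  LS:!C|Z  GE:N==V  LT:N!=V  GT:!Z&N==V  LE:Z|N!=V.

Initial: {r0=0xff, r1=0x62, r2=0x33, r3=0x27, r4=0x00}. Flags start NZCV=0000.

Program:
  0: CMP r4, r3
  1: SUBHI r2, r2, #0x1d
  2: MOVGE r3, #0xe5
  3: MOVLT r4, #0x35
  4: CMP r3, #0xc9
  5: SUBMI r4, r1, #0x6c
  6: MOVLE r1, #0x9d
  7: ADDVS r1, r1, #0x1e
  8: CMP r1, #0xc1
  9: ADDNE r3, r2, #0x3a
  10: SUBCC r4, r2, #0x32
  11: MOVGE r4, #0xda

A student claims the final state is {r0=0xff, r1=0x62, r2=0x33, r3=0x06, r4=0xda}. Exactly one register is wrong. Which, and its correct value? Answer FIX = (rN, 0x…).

FIX = (r3, 0x6d)

0: ✓ CMP  NZCV=1000
1: · SUBHI
2: · MOVGE
3: ✓ MOVLT  r4←0x35
4: ✓ CMP  NZCV=0000
5: · SUBMI
6: · MOVLE
7: · ADDVS
8: ✓ CMP  NZCV=1001
9: ✓ ADDNE  r3←0x6d
10: ✓ SUBCC  r4←0x01
11: ✓ MOVGE  r4←0xda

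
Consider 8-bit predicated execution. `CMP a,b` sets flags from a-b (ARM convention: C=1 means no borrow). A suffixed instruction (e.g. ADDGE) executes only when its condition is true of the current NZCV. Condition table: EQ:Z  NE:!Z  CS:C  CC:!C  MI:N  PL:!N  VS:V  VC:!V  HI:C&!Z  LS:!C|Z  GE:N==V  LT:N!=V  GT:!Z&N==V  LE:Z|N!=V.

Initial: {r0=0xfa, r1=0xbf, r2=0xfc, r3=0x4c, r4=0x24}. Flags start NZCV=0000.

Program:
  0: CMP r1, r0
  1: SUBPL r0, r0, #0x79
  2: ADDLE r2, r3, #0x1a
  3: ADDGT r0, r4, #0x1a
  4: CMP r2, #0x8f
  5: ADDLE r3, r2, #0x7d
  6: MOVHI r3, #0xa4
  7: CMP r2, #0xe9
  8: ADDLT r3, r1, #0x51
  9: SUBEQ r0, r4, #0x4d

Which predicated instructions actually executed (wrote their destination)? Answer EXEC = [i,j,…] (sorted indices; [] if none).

0: ✓ CMP  NZCV=1000
1: · SUBPL
2: ✓ ADDLE  r2←0x66
3: · ADDGT
4: ✓ CMP  NZCV=1001
5: · ADDLE
6: · MOVHI
7: ✓ CMP  NZCV=0000
8: · ADDLT
9: · SUBEQ

EXEC = [2]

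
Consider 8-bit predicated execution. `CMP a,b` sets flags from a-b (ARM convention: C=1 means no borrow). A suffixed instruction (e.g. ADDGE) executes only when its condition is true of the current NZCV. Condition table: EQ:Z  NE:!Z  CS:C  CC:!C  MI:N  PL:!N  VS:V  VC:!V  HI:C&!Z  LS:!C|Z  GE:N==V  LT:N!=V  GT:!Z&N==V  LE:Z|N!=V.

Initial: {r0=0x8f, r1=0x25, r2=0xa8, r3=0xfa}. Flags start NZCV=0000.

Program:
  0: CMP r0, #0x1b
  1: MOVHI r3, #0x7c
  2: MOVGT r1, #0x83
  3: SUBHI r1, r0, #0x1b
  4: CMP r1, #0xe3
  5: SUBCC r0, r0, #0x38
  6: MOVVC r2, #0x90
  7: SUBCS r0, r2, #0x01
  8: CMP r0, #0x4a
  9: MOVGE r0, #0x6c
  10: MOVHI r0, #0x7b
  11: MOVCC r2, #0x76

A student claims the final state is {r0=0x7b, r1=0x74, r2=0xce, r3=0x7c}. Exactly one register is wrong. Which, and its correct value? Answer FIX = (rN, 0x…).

[0] flags=0011 → (cmp)
[1] flags=0011 HI?T → r3=0x7c
[2] flags=0011 GT?F → skip
[3] flags=0011 HI?T → r1=0x74
[4] flags=1001 → (cmp)
[5] flags=1001 CC?T → r0=0x57
[6] flags=1001 VC?F → skip
[7] flags=1001 CS?F → skip
[8] flags=0010 → (cmp)
[9] flags=0010 GE?T → r0=0x6c
[10] flags=0010 HI?T → r0=0x7b
[11] flags=0010 CC?F → skip

FIX = (r2, 0xa8)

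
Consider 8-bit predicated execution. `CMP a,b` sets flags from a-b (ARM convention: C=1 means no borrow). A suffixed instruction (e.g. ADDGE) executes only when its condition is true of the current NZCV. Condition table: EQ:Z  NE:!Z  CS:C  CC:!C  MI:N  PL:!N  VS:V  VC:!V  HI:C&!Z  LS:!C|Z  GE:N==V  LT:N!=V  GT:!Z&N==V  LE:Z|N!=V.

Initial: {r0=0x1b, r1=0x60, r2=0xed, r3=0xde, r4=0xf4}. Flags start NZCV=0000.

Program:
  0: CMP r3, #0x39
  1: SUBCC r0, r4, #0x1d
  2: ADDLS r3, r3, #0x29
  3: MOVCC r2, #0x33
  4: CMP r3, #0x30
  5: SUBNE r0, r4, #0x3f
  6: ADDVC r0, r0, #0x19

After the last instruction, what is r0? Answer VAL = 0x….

[0] flags=1010 → (cmp)
[1] flags=1010 CC?F → skip
[2] flags=1010 LS?F → skip
[3] flags=1010 CC?F → skip
[4] flags=1010 → (cmp)
[5] flags=1010 NE?T → r0=0xb5
[6] flags=1010 VC?T → r0=0xce

VAL = 0xce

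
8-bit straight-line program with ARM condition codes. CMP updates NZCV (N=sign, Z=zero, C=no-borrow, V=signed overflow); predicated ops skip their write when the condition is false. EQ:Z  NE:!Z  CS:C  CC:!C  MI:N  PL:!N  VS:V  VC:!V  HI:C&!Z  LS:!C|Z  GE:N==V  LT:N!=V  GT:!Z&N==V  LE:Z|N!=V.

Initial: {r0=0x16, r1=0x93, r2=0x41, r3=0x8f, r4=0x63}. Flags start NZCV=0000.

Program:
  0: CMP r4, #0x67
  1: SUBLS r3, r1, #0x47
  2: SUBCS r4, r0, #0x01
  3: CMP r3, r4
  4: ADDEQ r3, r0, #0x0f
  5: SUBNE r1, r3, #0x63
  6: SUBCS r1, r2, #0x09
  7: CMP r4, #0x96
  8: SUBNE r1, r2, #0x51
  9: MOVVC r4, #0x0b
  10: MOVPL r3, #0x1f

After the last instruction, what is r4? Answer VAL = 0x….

VAL = 0x63

0: ✓ CMP  NZCV=1000
1: ✓ SUBLS  r3←0x4c
2: · SUBCS
3: ✓ CMP  NZCV=1000
4: · ADDEQ
5: ✓ SUBNE  r1←0xe9
6: · SUBCS
7: ✓ CMP  NZCV=1001
8: ✓ SUBNE  r1←0xf0
9: · MOVVC
10: · MOVPL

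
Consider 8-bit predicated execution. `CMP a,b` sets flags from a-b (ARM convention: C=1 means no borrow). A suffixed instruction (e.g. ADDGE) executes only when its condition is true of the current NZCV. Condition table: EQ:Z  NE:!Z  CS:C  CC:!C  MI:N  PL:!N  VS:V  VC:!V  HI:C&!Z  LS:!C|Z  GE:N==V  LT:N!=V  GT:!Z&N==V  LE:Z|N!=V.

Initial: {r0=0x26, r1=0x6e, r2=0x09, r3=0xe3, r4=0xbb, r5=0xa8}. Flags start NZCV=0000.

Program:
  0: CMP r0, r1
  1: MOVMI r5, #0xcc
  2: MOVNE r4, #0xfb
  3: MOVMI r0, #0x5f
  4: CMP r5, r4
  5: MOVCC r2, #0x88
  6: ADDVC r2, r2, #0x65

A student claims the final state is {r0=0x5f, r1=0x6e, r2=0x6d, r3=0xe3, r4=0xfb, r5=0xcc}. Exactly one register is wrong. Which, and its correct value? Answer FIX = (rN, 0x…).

0: ✓ CMP  NZCV=1000
1: ✓ MOVMI  r5←0xcc
2: ✓ MOVNE  r4←0xfb
3: ✓ MOVMI  r0←0x5f
4: ✓ CMP  NZCV=1000
5: ✓ MOVCC  r2←0x88
6: ✓ ADDVC  r2←0xed

FIX = (r2, 0xed)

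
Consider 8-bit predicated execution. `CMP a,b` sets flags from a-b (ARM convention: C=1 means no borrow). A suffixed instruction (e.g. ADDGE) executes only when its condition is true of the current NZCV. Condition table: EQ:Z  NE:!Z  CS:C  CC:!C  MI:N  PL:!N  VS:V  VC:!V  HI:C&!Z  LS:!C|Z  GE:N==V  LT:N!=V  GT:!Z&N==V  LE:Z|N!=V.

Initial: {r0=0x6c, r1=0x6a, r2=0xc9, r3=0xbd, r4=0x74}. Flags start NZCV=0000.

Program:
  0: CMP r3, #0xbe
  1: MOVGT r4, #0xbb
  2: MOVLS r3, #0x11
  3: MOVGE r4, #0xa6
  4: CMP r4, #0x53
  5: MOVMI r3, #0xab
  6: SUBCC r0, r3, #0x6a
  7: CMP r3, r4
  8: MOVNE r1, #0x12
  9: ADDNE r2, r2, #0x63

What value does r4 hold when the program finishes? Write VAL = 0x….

0: ✓ CMP  NZCV=1000
1: · MOVGT
2: ✓ MOVLS  r3←0x11
3: · MOVGE
4: ✓ CMP  NZCV=0010
5: · MOVMI
6: · SUBCC
7: ✓ CMP  NZCV=1000
8: ✓ MOVNE  r1←0x12
9: ✓ ADDNE  r2←0x2c

VAL = 0x74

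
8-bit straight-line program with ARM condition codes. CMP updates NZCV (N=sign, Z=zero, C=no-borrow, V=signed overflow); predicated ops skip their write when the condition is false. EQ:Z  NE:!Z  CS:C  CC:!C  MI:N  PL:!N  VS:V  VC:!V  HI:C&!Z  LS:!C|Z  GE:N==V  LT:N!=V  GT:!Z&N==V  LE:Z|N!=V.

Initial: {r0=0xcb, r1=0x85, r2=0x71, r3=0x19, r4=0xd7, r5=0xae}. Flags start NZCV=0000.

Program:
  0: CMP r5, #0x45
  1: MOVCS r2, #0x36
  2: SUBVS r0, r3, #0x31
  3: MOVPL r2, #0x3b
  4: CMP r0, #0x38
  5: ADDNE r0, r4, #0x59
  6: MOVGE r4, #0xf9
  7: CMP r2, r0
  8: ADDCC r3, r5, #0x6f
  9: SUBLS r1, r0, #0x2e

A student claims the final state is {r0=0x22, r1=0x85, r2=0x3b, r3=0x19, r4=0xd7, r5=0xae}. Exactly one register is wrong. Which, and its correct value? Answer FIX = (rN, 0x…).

0: ✓ CMP  NZCV=0011
1: ✓ MOVCS  r2←0x36
2: ✓ SUBVS  r0←0xe8
3: ✓ MOVPL  r2←0x3b
4: ✓ CMP  NZCV=1010
5: ✓ ADDNE  r0←0x30
6: · MOVGE
7: ✓ CMP  NZCV=0010
8: · ADDCC
9: · SUBLS

FIX = (r0, 0x30)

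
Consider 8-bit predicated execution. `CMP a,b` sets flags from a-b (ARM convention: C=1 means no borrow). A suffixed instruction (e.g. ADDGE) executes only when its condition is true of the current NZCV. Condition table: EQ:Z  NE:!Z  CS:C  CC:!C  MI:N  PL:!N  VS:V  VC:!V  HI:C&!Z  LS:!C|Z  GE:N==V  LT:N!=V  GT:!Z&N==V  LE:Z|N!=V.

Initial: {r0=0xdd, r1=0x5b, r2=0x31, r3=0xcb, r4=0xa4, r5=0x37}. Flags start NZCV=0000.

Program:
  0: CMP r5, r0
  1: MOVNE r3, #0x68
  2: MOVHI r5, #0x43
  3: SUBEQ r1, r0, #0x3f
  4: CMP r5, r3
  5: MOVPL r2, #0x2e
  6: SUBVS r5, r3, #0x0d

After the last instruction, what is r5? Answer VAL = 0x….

VAL = 0x37

0: ✓ CMP  NZCV=0000
1: ✓ MOVNE  r3←0x68
2: · MOVHI
3: · SUBEQ
4: ✓ CMP  NZCV=1000
5: · MOVPL
6: · SUBVS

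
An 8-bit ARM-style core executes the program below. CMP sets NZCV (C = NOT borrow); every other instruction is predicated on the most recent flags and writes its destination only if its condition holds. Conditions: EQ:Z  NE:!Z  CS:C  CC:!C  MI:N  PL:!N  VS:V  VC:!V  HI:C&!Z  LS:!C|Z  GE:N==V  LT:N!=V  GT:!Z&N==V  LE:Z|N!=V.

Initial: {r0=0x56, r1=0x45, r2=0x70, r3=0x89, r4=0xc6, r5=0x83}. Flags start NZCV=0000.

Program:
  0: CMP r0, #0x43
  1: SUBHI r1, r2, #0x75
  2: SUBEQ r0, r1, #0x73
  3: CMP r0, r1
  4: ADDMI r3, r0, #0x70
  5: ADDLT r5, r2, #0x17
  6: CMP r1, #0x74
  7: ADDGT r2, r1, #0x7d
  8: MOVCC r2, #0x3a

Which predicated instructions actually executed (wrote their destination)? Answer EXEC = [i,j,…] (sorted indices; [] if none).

EXEC = [1]

0: ✓ CMP  NZCV=0010
1: ✓ SUBHI  r1←0xfb
2: · SUBEQ
3: ✓ CMP  NZCV=0000
4: · ADDMI
5: · ADDLT
6: ✓ CMP  NZCV=1010
7: · ADDGT
8: · MOVCC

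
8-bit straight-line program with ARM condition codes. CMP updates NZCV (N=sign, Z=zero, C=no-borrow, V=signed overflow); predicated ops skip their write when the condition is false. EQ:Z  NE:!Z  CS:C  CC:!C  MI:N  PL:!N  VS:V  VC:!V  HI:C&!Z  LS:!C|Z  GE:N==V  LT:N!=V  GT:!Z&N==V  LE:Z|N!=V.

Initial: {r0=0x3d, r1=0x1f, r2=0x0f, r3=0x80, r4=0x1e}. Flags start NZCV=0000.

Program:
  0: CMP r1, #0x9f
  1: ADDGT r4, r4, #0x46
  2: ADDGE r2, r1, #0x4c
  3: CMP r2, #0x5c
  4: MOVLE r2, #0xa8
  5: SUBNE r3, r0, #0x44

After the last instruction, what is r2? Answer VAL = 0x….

0: ✓ CMP  NZCV=1001
1: ✓ ADDGT  r4←0x64
2: ✓ ADDGE  r2←0x6b
3: ✓ CMP  NZCV=0010
4: · MOVLE
5: ✓ SUBNE  r3←0xf9

VAL = 0x6b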